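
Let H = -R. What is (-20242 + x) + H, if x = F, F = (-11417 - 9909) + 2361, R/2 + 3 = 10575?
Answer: -60351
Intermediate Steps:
R = 21144 (R = -6 + 2*10575 = -6 + 21150 = 21144)
F = -18965 (F = -21326 + 2361 = -18965)
x = -18965
H = -21144 (H = -1*21144 = -21144)
(-20242 + x) + H = (-20242 - 18965) - 21144 = -39207 - 21144 = -60351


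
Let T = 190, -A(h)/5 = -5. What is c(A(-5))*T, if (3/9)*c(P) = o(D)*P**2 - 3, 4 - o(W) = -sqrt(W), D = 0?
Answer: 1423290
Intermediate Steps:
o(W) = 4 + sqrt(W) (o(W) = 4 - (-1)*sqrt(W) = 4 + sqrt(W))
A(h) = 25 (A(h) = -5*(-5) = 25)
c(P) = -9 + 12*P**2 (c(P) = 3*((4 + sqrt(0))*P**2 - 3) = 3*((4 + 0)*P**2 - 3) = 3*(4*P**2 - 3) = 3*(-3 + 4*P**2) = -9 + 12*P**2)
c(A(-5))*T = (-9 + 12*25**2)*190 = (-9 + 12*625)*190 = (-9 + 7500)*190 = 7491*190 = 1423290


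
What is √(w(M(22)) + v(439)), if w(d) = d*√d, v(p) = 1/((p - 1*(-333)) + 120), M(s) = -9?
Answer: √(223 - 5370732*I)/446 ≈ 3.6743 - 3.6742*I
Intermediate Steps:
v(p) = 1/(453 + p) (v(p) = 1/((p + 333) + 120) = 1/((333 + p) + 120) = 1/(453 + p))
w(d) = d^(3/2)
√(w(M(22)) + v(439)) = √((-9)^(3/2) + 1/(453 + 439)) = √(-27*I + 1/892) = √(1/892 - 27*I)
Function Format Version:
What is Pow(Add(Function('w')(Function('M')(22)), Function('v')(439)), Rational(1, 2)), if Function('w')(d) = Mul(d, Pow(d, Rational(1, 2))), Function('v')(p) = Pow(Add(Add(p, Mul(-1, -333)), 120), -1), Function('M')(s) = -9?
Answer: Mul(Rational(1, 446), Pow(Add(223, Mul(-5370732, I)), Rational(1, 2))) ≈ Add(3.6743, Mul(-3.6742, I))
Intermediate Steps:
Function('v')(p) = Pow(Add(453, p), -1) (Function('v')(p) = Pow(Add(Add(p, 333), 120), -1) = Pow(Add(Add(333, p), 120), -1) = Pow(Add(453, p), -1))
Function('w')(d) = Pow(d, Rational(3, 2))
Pow(Add(Function('w')(Function('M')(22)), Function('v')(439)), Rational(1, 2)) = Pow(Add(Pow(-9, Rational(3, 2)), Pow(Add(453, 439), -1)), Rational(1, 2)) = Pow(Add(Mul(-27, I), Pow(892, -1)), Rational(1, 2)) = Pow(Add(Mul(-27, I), Rational(1, 892)), Rational(1, 2)) = Pow(Add(Rational(1, 892), Mul(-27, I)), Rational(1, 2))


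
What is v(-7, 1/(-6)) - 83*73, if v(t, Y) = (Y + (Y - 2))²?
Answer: -54482/9 ≈ -6053.6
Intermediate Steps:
v(t, Y) = (-2 + 2*Y)² (v(t, Y) = (Y + (-2 + Y))² = (-2 + 2*Y)²)
v(-7, 1/(-6)) - 83*73 = 4*(-1 + 1/(-6))² - 83*73 = 4*(-1 - ⅙)² - 6059 = 4*(-7/6)² - 6059 = 4*(49/36) - 6059 = 49/9 - 6059 = -54482/9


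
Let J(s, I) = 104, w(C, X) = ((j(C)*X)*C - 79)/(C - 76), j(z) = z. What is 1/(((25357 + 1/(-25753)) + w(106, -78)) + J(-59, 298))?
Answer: -772590/2901255751 ≈ -0.00026629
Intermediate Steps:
w(C, X) = (-79 + X*C²)/(-76 + C) (w(C, X) = ((C*X)*C - 79)/(C - 76) = (X*C² - 79)/(-76 + C) = (-79 + X*C²)/(-76 + C))
1/(((25357 + 1/(-25753)) + w(106, -78)) + J(-59, 298)) = 1/(((25357 + 1/(-25753)) + (-79 - 78*106²)/(-76 + 106)) + 104) = 1/(((25357 - 1/25753) + (-79 - 78*11236)/30) + 104) = 1/((653018820/25753 + (-79 - 876408)/30) + 104) = 1/((653018820/25753 + (1/30)*(-876487)) + 104) = 1/((653018820/25753 - 876487/30) + 104) = 1/(-2981605111/772590 + 104) = 1/(-2901255751/772590) = -772590/2901255751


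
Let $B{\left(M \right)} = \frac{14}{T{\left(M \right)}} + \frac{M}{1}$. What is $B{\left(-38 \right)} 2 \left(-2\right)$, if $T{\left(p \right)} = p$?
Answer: $\frac{2916}{19} \approx 153.47$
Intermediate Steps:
$B{\left(M \right)} = M + \frac{14}{M}$ ($B{\left(M \right)} = \frac{14}{M} + \frac{M}{1} = \frac{14}{M} + M 1 = \frac{14}{M} + M = M + \frac{14}{M}$)
$B{\left(-38 \right)} 2 \left(-2\right) = \left(-38 + \frac{14}{-38}\right) 2 \left(-2\right) = \left(-38 + 14 \left(- \frac{1}{38}\right)\right) \left(-4\right) = \left(-38 - \frac{7}{19}\right) \left(-4\right) = \left(- \frac{729}{19}\right) \left(-4\right) = \frac{2916}{19}$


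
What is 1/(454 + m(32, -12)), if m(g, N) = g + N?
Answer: 1/474 ≈ 0.0021097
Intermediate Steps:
m(g, N) = N + g
1/(454 + m(32, -12)) = 1/(454 + (-12 + 32)) = 1/(454 + 20) = 1/474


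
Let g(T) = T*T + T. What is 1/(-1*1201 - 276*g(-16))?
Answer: -1/67441 ≈ -1.4828e-5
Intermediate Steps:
g(T) = T + T² (g(T) = T² + T = T + T²)
1/(-1*1201 - 276*g(-16)) = 1/(-1*1201 - (-4416)*(1 - 16)) = 1/(-1201 - (-4416)*(-15)) = 1/(-1201 - 276*240) = 1/(-1201 - 66240) = 1/(-67441) = -1/67441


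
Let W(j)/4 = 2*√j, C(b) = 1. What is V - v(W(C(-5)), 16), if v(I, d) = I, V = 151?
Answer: 143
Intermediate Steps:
W(j) = 8*√j (W(j) = 4*(2*√j) = 8*√j)
V - v(W(C(-5)), 16) = 151 - 8*√1 = 151 - 8 = 143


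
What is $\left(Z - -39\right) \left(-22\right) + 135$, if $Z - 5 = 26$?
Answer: $-1405$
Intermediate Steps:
$Z = 31$ ($Z = 5 + 26 = 31$)
$\left(Z - -39\right) \left(-22\right) + 135 = \left(31 - -39\right) \left(-22\right) + 135 = \left(31 + 39\right) \left(-22\right) + 135 = 70 \left(-22\right) + 135 = -1540 + 135 = -1405$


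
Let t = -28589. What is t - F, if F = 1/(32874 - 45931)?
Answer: -373286572/13057 ≈ -28589.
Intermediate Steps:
F = -1/13057 (F = 1/(-13057) = -1/13057 ≈ -7.6587e-5)
t - F = -28589 - 1*(-1/13057) = -28589 + 1/13057 = -373286572/13057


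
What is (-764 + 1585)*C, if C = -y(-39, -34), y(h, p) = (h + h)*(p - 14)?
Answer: -3073824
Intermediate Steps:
y(h, p) = 2*h*(-14 + p) (y(h, p) = (2*h)*(-14 + p) = 2*h*(-14 + p))
C = -3744 (C = -2*(-39)*(-14 - 34) = -2*(-39)*(-48) = -1*3744 = -3744)
(-764 + 1585)*C = (-764 + 1585)*(-3744) = 821*(-3744) = -3073824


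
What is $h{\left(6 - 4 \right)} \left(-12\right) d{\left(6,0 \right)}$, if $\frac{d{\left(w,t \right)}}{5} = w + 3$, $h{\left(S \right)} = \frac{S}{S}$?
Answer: $-540$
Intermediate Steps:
$h{\left(S \right)} = 1$
$d{\left(w,t \right)} = 15 + 5 w$ ($d{\left(w,t \right)} = 5 \left(w + 3\right) = 5 \left(3 + w\right) = 15 + 5 w$)
$h{\left(6 - 4 \right)} \left(-12\right) d{\left(6,0 \right)} = 1 \left(-12\right) \left(15 + 5 \cdot 6\right) = - 12 \left(15 + 30\right) = \left(-12\right) 45 = -540$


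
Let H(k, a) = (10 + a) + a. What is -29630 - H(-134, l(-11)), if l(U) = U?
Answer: -29618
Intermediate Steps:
H(k, a) = 10 + 2*a
-29630 - H(-134, l(-11)) = -29630 - (10 + 2*(-11)) = -29630 - (10 - 22) = -29630 - 1*(-12) = -29630 + 12 = -29618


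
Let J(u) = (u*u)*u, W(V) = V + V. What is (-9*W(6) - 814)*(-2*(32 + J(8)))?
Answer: 1003136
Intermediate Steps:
W(V) = 2*V
J(u) = u**3 (J(u) = u**2*u = u**3)
(-9*W(6) - 814)*(-2*(32 + J(8))) = (-18*6 - 814)*(-2*(32 + 8**3)) = (-9*12 - 814)*(-2*(32 + 512)) = (-108 - 814)*(-2*544) = -922*(-1088) = 1003136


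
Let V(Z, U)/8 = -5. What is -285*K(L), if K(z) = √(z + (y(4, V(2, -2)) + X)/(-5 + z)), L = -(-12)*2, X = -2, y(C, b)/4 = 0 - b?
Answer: -15*√11666 ≈ -1620.1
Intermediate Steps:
V(Z, U) = -40 (V(Z, U) = 8*(-5) = -40)
y(C, b) = -4*b (y(C, b) = 4*(0 - b) = 4*(-b) = -4*b)
L = 24 (L = -4*(-6) = 24)
K(z) = √(z + 158/(-5 + z)) (K(z) = √(z + (-4*(-40) - 2)/(-5 + z)) = √(z + (160 - 2)/(-5 + z)) = √(z + 158/(-5 + z)))
-285*K(L) = -285*√(158 + 24*(-5 + 24))/√(-5 + 24) = -285*√19*√(158 + 24*19)/19 = -285*√19*√(158 + 456)/19 = -285*√11666/19 = -15*√11666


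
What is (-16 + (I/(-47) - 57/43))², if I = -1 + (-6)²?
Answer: 1333710400/4084441 ≈ 326.53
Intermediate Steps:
I = 35 (I = -1 + 36 = 35)
(-16 + (I/(-47) - 57/43))² = (-16 + (35/(-47) - 57/43))² = (-16 + (35*(-1/47) - 57*1/43))² = (-16 + (-35/47 - 57/43))² = (-16 - 4184/2021)² = (-36520/2021)² = 1333710400/4084441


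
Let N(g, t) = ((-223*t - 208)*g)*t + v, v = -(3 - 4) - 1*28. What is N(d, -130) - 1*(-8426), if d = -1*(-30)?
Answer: -112241401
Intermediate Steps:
d = 30
v = -27 (v = -1*(-1) - 28 = 1 - 28 = -27)
N(g, t) = -27 + g*t*(-208 - 223*t) (N(g, t) = ((-223*t - 208)*g)*t - 27 = ((-208 - 223*t)*g)*t - 27 = (g*(-208 - 223*t))*t - 27 = g*t*(-208 - 223*t) - 27 = -27 + g*t*(-208 - 223*t))
N(d, -130) - 1*(-8426) = (-27 - 223*30*(-130)² - 208*30*(-130)) - 1*(-8426) = (-27 - 223*30*16900 + 811200) + 8426 = (-27 - 113061000 + 811200) + 8426 = -112249827 + 8426 = -112241401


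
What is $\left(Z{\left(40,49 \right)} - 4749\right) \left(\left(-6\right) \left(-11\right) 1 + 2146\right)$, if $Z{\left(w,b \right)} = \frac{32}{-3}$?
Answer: $- \frac{31585148}{3} \approx -1.0528 \cdot 10^{7}$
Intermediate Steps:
$Z{\left(w,b \right)} = - \frac{32}{3}$ ($Z{\left(w,b \right)} = 32 \left(- \frac{1}{3}\right) = - \frac{32}{3}$)
$\left(Z{\left(40,49 \right)} - 4749\right) \left(\left(-6\right) \left(-11\right) 1 + 2146\right) = \left(- \frac{32}{3} - 4749\right) \left(\left(-6\right) \left(-11\right) 1 + 2146\right) = - \frac{14279 \left(66 \cdot 1 + 2146\right)}{3} = - \frac{14279 \left(66 + 2146\right)}{3} = \left(- \frac{14279}{3}\right) 2212 = - \frac{31585148}{3}$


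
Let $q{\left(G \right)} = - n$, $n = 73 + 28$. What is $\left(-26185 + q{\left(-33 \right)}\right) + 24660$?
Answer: $-1626$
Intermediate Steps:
$n = 101$
$q{\left(G \right)} = -101$ ($q{\left(G \right)} = \left(-1\right) 101 = -101$)
$\left(-26185 + q{\left(-33 \right)}\right) + 24660 = \left(-26185 - 101\right) + 24660 = -26286 + 24660 = -1626$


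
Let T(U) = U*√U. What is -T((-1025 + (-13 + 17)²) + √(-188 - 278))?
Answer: -(-1009 + I*√466)^(3/2) ≈ 1028.6 + 32045.0*I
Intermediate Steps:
T(U) = U^(3/2)
-T((-1025 + (-13 + 17)²) + √(-188 - 278)) = -((-1025 + (-13 + 17)²) + √(-188 - 278))^(3/2) = -((-1025 + 4²) + √(-466))^(3/2) = -((-1025 + 16) + I*√466)^(3/2) = -(-1009 + I*√466)^(3/2)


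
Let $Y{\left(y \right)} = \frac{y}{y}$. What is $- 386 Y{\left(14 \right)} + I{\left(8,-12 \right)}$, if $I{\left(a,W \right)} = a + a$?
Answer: $-370$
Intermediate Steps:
$Y{\left(y \right)} = 1$
$I{\left(a,W \right)} = 2 a$
$- 386 Y{\left(14 \right)} + I{\left(8,-12 \right)} = \left(-386\right) 1 + 2 \cdot 8 = -386 + 16 = -370$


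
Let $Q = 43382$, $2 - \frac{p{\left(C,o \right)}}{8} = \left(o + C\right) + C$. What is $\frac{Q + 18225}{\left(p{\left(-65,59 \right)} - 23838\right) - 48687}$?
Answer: $- \frac{61607}{71941} \approx -0.85635$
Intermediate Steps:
$p{\left(C,o \right)} = 16 - 16 C - 8 o$ ($p{\left(C,o \right)} = 16 - 8 \left(\left(o + C\right) + C\right) = 16 - 8 \left(\left(C + o\right) + C\right) = 16 - 8 \left(o + 2 C\right) = 16 - \left(8 o + 16 C\right) = 16 - 16 C - 8 o$)
$\frac{Q + 18225}{\left(p{\left(-65,59 \right)} - 23838\right) - 48687} = \frac{43382 + 18225}{\left(\left(16 - -1040 - 472\right) - 23838\right) - 48687} = \frac{61607}{\left(\left(16 + 1040 - 472\right) - 23838\right) - 48687} = \frac{61607}{\left(584 - 23838\right) - 48687} = \frac{61607}{-23254 - 48687} = \frac{61607}{-71941} = 61607 \left(- \frac{1}{71941}\right) = - \frac{61607}{71941}$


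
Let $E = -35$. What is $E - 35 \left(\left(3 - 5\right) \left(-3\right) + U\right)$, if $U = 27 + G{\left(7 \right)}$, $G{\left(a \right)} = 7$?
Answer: $-1435$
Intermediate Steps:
$U = 34$ ($U = 27 + 7 = 34$)
$E - 35 \left(\left(3 - 5\right) \left(-3\right) + U\right) = -35 - 35 \left(\left(3 - 5\right) \left(-3\right) + 34\right) = -35 - 35 \left(\left(-2\right) \left(-3\right) + 34\right) = -35 - 35 \left(6 + 34\right) = -35 - 1400 = -1435$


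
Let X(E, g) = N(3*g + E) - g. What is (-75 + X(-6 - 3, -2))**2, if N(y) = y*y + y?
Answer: 18769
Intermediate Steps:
N(y) = y + y**2 (N(y) = y**2 + y = y + y**2)
X(E, g) = -g + (E + 3*g)*(1 + E + 3*g) (X(E, g) = (3*g + E)*(1 + (3*g + E)) - g = (E + 3*g)*(1 + (E + 3*g)) - g = (E + 3*g)*(1 + E + 3*g) - g = -g + (E + 3*g)*(1 + E + 3*g))
(-75 + X(-6 - 3, -2))**2 = (-75 + (-1*(-2) + ((-6 - 3) + 3*(-2))*(1 + (-6 - 3) + 3*(-2))))**2 = (-75 + (2 + (-9 - 6)*(1 - 9 - 6)))**2 = (-75 + (2 - 15*(-14)))**2 = (-75 + (2 + 210))**2 = (-75 + 212)**2 = 137**2 = 18769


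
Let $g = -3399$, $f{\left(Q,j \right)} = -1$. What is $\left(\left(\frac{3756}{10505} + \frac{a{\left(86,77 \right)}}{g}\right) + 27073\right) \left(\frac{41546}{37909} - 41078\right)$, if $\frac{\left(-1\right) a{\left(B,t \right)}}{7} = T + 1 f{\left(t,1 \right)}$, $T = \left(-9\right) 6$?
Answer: $- \frac{45615623483386138728}{41018106635} \approx -1.1121 \cdot 10^{9}$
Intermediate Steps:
$T = -54$
$a{\left(B,t \right)} = 385$ ($a{\left(B,t \right)} = - 7 \left(-54 + 1 \left(-1\right)\right) = - 7 \left(-54 - 1\right) = \left(-7\right) \left(-55\right) = 385$)
$\left(\left(\frac{3756}{10505} + \frac{a{\left(86,77 \right)}}{g}\right) + 27073\right) \left(\frac{41546}{37909} - 41078\right) = \left(\left(\frac{3756}{10505} + \frac{385}{-3399}\right) + 27073\right) \left(\frac{41546}{37909} - 41078\right) = \left(\left(3756 \cdot \frac{1}{10505} + 385 \left(- \frac{1}{3399}\right)\right) + 27073\right) \left(41546 \cdot \frac{1}{37909} - 41078\right) = \left(\left(\frac{3756}{10505} - \frac{35}{309}\right) + 27073\right) \left(\frac{41546}{37909} - 41078\right) = \left(\frac{792929}{3246045} + 27073\right) \left(- \frac{1557184356}{37909}\right) = \frac{87880969214}{3246045} \left(- \frac{1557184356}{37909}\right) = - \frac{45615623483386138728}{41018106635}$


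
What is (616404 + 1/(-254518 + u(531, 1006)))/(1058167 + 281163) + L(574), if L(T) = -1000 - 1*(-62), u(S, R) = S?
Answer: -318925160767233/340172408710 ≈ -937.54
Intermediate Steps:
L(T) = -938 (L(T) = -1000 + 62 = -938)
(616404 + 1/(-254518 + u(531, 1006)))/(1058167 + 281163) + L(574) = (616404 + 1/(-254518 + 531))/(1058167 + 281163) - 938 = (616404 + 1/(-253987))/1339330 - 938 = (616404 - 1/253987)*(1/1339330) - 938 = (156558602747/253987)*(1/1339330) - 938 = 156558602747/340172408710 - 938 = -318925160767233/340172408710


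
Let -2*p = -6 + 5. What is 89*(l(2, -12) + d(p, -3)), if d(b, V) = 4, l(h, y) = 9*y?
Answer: -9256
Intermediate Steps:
p = 1/2 (p = -(-6 + 5)/2 = -1/2*(-1) = 1/2 ≈ 0.50000)
89*(l(2, -12) + d(p, -3)) = 89*(9*(-12) + 4) = 89*(-108 + 4) = 89*(-104) = -9256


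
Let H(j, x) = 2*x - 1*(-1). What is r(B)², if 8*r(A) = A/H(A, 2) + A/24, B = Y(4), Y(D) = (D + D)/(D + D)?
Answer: 841/921600 ≈ 0.00091254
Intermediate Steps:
H(j, x) = 1 + 2*x (H(j, x) = 2*x + 1 = 1 + 2*x)
Y(D) = 1 (Y(D) = (2*D)/((2*D)) = (2*D)*(1/(2*D)) = 1)
B = 1
r(A) = 29*A/960 (r(A) = (A/(1 + 2*2) + A/24)/8 = (A/(1 + 4) + A*(1/24))/8 = (A/5 + A/24)/8 = (29*A/120)/8 = 29*A/960)
r(B)² = ((29/960)*1)² = (29/960)² = 841/921600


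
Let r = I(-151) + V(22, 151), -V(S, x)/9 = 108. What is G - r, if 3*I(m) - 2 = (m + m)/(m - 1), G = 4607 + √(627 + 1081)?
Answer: 423903/76 + 2*√427 ≈ 5619.0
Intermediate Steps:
V(S, x) = -972 (V(S, x) = -9*108 = -972)
G = 4607 + 2*√427 (G = 4607 + √1708 = 4607 + 2*√427 ≈ 4648.3)
I(m) = ⅔ + 2*m/(3*(-1 + m)) (I(m) = ⅔ + ((m + m)/(m - 1))/3 = ⅔ + ((2*m)/(-1 + m))/3 = ⅔ + (2*m/(-1 + m))/3 = ⅔ + 2*m/(3*(-1 + m)))
r = -73771/76 (r = 2*(-1 + 2*(-151))/(3*(-1 - 151)) - 972 = (⅔)*(-1 - 302)/(-152) - 972 = (⅔)*(-1/152)*(-303) - 972 = 101/76 - 972 = -73771/76 ≈ -970.67)
G - r = (4607 + 2*√427) - 1*(-73771/76) = (4607 + 2*√427) + 73771/76 = 423903/76 + 2*√427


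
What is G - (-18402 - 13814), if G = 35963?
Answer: 68179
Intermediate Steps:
G - (-18402 - 13814) = 35963 - (-18402 - 13814) = 35963 - 1*(-32216) = 35963 + 32216 = 68179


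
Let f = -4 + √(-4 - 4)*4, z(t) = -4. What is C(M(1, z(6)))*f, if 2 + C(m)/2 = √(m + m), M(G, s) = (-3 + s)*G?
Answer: 8*(1 - 2*I*√2)*(2 - I*√14) ≈ -68.664 - 75.188*I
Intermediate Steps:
M(G, s) = G*(-3 + s)
C(m) = -4 + 2*√2*√m (C(m) = -4 + 2*√(m + m) = -4 + 2*√(2*m) = -4 + 2*(√2*√m) = -4 + 2*√2*√m)
f = -4 + 8*I*√2 (f = -4 + √(-8)*4 = -4 + (2*I*√2)*4 = -4 + 8*I*√2 ≈ -4.0 + 11.314*I)
C(M(1, z(6)))*f = (-4 + 2*√2*√(1*(-3 - 4)))*(-4 + 8*I*√2) = (-4 + 2*√2*√(1*(-7)))*(-4 + 8*I*√2) = (-4 + 2*√2*√(-7))*(-4 + 8*I*√2) = (-4 + 2*√2*(I*√7))*(-4 + 8*I*√2) = (-4 + 2*I*√14)*(-4 + 8*I*√2)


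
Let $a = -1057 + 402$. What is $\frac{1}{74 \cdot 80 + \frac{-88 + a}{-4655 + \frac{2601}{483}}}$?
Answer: $\frac{748588}{4431760583} \approx 0.00016891$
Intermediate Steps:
$a = -655$
$\frac{1}{74 \cdot 80 + \frac{-88 + a}{-4655 + \frac{2601}{483}}} = \frac{1}{74 \cdot 80 + \frac{-88 - 655}{-4655 + \frac{2601}{483}}} = \frac{1}{5920 - \frac{743}{-4655 + 2601 \cdot \frac{1}{483}}} = \frac{1}{5920 - \frac{743}{-4655 + \frac{867}{161}}} = \frac{1}{5920 - \frac{743}{- \frac{748588}{161}}} = \frac{1}{5920 - - \frac{119623}{748588}} = \frac{1}{5920 + \frac{119623}{748588}} = \frac{1}{\frac{4431760583}{748588}} = \frac{748588}{4431760583}$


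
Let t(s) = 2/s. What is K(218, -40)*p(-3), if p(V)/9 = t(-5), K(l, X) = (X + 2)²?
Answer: -25992/5 ≈ -5198.4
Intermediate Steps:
K(l, X) = (2 + X)²
p(V) = -18/5 (p(V) = 9*(2/(-5)) = 9*(2*(-⅕)) = 9*(-⅖) = -18/5)
K(218, -40)*p(-3) = (2 - 40)²*(-18/5) = (-38)²*(-18/5) = 1444*(-18/5) = -25992/5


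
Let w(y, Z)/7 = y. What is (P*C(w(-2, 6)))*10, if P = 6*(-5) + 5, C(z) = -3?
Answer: 750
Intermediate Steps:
w(y, Z) = 7*y
P = -25 (P = -30 + 5 = -25)
(P*C(w(-2, 6)))*10 = -25*(-3)*10 = 75*10 = 750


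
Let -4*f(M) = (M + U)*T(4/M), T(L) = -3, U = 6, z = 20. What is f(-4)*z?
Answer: 30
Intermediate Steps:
f(M) = 9/2 + 3*M/4 (f(M) = -(M + 6)*(-3)/4 = -(6 + M)*(-3)/4 = -(-18 - 3*M)/4 = 9/2 + 3*M/4)
f(-4)*z = (9/2 + (3/4)*(-4))*20 = (9/2 - 3)*20 = (3/2)*20 = 30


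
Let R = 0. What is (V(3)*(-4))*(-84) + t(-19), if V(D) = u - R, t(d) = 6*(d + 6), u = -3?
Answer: -1086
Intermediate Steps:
t(d) = 36 + 6*d (t(d) = 6*(6 + d) = 36 + 6*d)
V(D) = -3 (V(D) = -3 - 1*0 = -3 + 0 = -3)
(V(3)*(-4))*(-84) + t(-19) = -3*(-4)*(-84) + (36 + 6*(-19)) = 12*(-84) + (36 - 114) = -1008 - 78 = -1086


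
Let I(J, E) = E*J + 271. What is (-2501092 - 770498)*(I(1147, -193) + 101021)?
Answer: 392849255610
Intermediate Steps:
I(J, E) = 271 + E*J
(-2501092 - 770498)*(I(1147, -193) + 101021) = (-2501092 - 770498)*((271 - 193*1147) + 101021) = -3271590*((271 - 221371) + 101021) = -3271590*(-221100 + 101021) = -3271590*(-120079) = 392849255610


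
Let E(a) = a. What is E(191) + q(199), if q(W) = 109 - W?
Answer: 101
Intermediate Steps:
E(191) + q(199) = 191 + (109 - 1*199) = 191 + (109 - 199) = 191 - 90 = 101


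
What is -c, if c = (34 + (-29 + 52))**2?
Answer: -3249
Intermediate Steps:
c = 3249 (c = (34 + 23)**2 = 57**2 = 3249)
-c = -1*3249 = -3249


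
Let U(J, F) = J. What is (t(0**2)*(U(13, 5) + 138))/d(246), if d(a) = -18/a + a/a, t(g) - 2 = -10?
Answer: -24764/19 ≈ -1303.4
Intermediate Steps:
t(g) = -8 (t(g) = 2 - 10 = -8)
d(a) = 1 - 18/a (d(a) = -18/a + 1 = 1 - 18/a)
(t(0**2)*(U(13, 5) + 138))/d(246) = (-8*(13 + 138))/(((-18 + 246)/246)) = (-8*151)/(((1/246)*228)) = -1208/38/41 = -1208*41/38 = -24764/19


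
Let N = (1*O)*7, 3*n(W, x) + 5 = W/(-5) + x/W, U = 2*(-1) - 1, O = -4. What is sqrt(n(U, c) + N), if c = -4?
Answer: I*sqrt(6530)/15 ≈ 5.3872*I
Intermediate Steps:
U = -3 (U = -2 - 1 = -3)
n(W, x) = -5/3 - W/15 + x/(3*W) (n(W, x) = -5/3 + (W/(-5) + x/W)/3 = -5/3 + (W*(-1/5) + x/W)/3 = -5/3 + (-W/5 + x/W)/3 = -5/3 + (-W/15 + x/(3*W)) = -5/3 - W/15 + x/(3*W))
N = -28 (N = (1*(-4))*7 = -4*7 = -28)
sqrt(n(U, c) + N) = sqrt((1/15)*(5*(-4) - 1*(-3)*(25 - 3))/(-3) - 28) = sqrt((1/15)*(-1/3)*(-20 - 1*(-3)*22) - 28) = sqrt((1/15)*(-1/3)*(-20 + 66) - 28) = sqrt((1/15)*(-1/3)*46 - 28) = sqrt(-46/45 - 28) = sqrt(-1306/45) = I*sqrt(6530)/15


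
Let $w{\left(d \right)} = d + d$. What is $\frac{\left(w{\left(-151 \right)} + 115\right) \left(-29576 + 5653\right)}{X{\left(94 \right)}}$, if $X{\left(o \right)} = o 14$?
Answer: $\frac{95183}{28} \approx 3399.4$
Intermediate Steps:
$w{\left(d \right)} = 2 d$
$X{\left(o \right)} = 14 o$
$\frac{\left(w{\left(-151 \right)} + 115\right) \left(-29576 + 5653\right)}{X{\left(94 \right)}} = \frac{\left(2 \left(-151\right) + 115\right) \left(-29576 + 5653\right)}{14 \cdot 94} = \frac{\left(-302 + 115\right) \left(-23923\right)}{1316} = \left(-187\right) \left(-23923\right) \frac{1}{1316} = 4473601 \cdot \frac{1}{1316} = \frac{95183}{28}$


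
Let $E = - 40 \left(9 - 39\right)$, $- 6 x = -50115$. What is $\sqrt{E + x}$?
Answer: $\frac{\sqrt{38210}}{2} \approx 97.737$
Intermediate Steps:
$x = \frac{16705}{2}$ ($x = \left(- \frac{1}{6}\right) \left(-50115\right) = \frac{16705}{2} \approx 8352.5$)
$E = 1200$ ($E = \left(-40\right) \left(-30\right) = 1200$)
$\sqrt{E + x} = \sqrt{1200 + \frac{16705}{2}} = \sqrt{\frac{19105}{2}} = \frac{\sqrt{38210}}{2}$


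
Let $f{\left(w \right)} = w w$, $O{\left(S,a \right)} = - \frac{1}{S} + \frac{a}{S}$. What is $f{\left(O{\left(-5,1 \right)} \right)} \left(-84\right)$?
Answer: $0$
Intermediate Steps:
$f{\left(w \right)} = w^{2}$
$f{\left(O{\left(-5,1 \right)} \right)} \left(-84\right) = \left(\frac{-1 + 1}{-5}\right)^{2} \left(-84\right) = \left(\left(- \frac{1}{5}\right) 0\right)^{2} \left(-84\right) = 0^{2} \left(-84\right) = 0 \left(-84\right) = 0$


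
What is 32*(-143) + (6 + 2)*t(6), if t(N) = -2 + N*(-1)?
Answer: -4640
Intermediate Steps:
t(N) = -2 - N
32*(-143) + (6 + 2)*t(6) = 32*(-143) + (6 + 2)*(-2 - 1*6) = -4576 + 8*(-2 - 6) = -4576 + 8*(-8) = -4576 - 64 = -4640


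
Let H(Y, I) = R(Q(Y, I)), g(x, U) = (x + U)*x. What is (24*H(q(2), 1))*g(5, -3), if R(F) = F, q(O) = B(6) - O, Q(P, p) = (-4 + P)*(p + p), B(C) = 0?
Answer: -2880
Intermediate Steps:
Q(P, p) = 2*p*(-4 + P) (Q(P, p) = (-4 + P)*(2*p) = 2*p*(-4 + P))
g(x, U) = x*(U + x) (g(x, U) = (U + x)*x = x*(U + x))
q(O) = -O (q(O) = 0 - O = -O)
H(Y, I) = 2*I*(-4 + Y)
(24*H(q(2), 1))*g(5, -3) = (24*(2*1*(-4 - 1*2)))*(5*(-3 + 5)) = (24*(2*1*(-4 - 2)))*(5*2) = (24*(2*1*(-6)))*10 = (24*(-12))*10 = -288*10 = -2880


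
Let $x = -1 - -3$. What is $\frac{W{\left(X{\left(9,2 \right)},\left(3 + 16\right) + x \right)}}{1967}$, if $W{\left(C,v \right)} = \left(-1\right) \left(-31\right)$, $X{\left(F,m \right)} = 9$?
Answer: $\frac{31}{1967} \approx 0.01576$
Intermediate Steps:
$x = 2$ ($x = -1 + 3 = 2$)
$W{\left(C,v \right)} = 31$
$\frac{W{\left(X{\left(9,2 \right)},\left(3 + 16\right) + x \right)}}{1967} = \frac{31}{1967}$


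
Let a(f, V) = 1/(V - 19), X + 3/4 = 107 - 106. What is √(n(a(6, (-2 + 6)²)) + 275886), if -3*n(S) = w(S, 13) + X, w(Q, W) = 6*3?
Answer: √9931677/6 ≈ 525.24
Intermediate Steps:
X = ¼ (X = -¾ + (107 - 106) = -¾ + 1 = ¼ ≈ 0.25000)
w(Q, W) = 18
a(f, V) = 1/(-19 + V)
n(S) = -73/12 (n(S) = -(18 + ¼)/3 = -⅓*73/4 = -73/12)
√(n(a(6, (-2 + 6)²)) + 275886) = √(-73/12 + 275886) = √(3310559/12) = √9931677/6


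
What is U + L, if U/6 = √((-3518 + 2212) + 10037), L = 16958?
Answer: 16958 + 6*√8731 ≈ 17519.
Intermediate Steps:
U = 6*√8731 (U = 6*√((-3518 + 2212) + 10037) = 6*√(-1306 + 10037) = 6*√8731 ≈ 560.64)
U + L = 6*√8731 + 16958 = 16958 + 6*√8731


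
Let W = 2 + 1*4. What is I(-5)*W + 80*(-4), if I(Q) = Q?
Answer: -350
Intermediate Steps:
W = 6 (W = 2 + 4 = 6)
I(-5)*W + 80*(-4) = -5*6 + 80*(-4) = -30 - 320 = -350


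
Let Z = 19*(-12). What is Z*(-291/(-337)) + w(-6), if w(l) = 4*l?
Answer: -74436/337 ≈ -220.88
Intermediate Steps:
Z = -228
Z*(-291/(-337)) + w(-6) = -(-66348)/(-337) + 4*(-6) = -(-66348)*(-1)/337 - 24 = -228*291/337 - 24 = -66348/337 - 24 = -74436/337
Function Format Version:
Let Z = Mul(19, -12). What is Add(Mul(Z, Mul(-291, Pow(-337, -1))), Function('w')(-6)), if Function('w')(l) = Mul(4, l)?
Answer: Rational(-74436, 337) ≈ -220.88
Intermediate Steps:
Z = -228
Add(Mul(Z, Mul(-291, Pow(-337, -1))), Function('w')(-6)) = Add(Mul(-228, Mul(-291, Pow(-337, -1))), Mul(4, -6)) = Add(Mul(-228, Mul(-291, Rational(-1, 337))), -24) = Add(Mul(-228, Rational(291, 337)), -24) = Add(Rational(-66348, 337), -24) = Rational(-74436, 337)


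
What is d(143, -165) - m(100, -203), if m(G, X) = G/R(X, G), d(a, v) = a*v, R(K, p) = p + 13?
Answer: -2666335/113 ≈ -23596.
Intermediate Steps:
R(K, p) = 13 + p
m(G, X) = G/(13 + G)
d(143, -165) - m(100, -203) = 143*(-165) - 100/(13 + 100) = -23595 - 100/113 = -2666335/113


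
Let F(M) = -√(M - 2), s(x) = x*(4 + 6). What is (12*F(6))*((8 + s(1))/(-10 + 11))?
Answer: -432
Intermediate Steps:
s(x) = 10*x (s(x) = x*10 = 10*x)
F(M) = -√(-2 + M)
(12*F(6))*((8 + s(1))/(-10 + 11)) = (12*(-√(-2 + 6)))*((8 + 10*1)/(-10 + 11)) = (12*(-√4))*((8 + 10)/1) = (12*(-1*2))*(18*1) = (12*(-2))*18 = -24*18 = -432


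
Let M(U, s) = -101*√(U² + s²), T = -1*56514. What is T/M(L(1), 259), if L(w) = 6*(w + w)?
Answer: 56514*√2689/1357945 ≈ 2.1581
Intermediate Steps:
T = -56514
L(w) = 12*w (L(w) = 6*(2*w) = 12*w)
T/M(L(1), 259) = -56514*(-1/(101*√((12*1)² + 259²))) = -56514*(-1/(101*√(12² + 67081))) = -56514*(-1/(101*√(144 + 67081))) = -56514*(-√2689/1357945) = -(-56514)*√2689/1357945 = 56514*√2689/1357945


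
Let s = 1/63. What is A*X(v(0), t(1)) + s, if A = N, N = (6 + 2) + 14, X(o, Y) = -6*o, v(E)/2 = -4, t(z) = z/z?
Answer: 66529/63 ≈ 1056.0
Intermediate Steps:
t(z) = 1
v(E) = -8 (v(E) = 2*(-4) = -8)
s = 1/63 ≈ 0.015873
N = 22 (N = 8 + 14 = 22)
A = 22
A*X(v(0), t(1)) + s = 22*(-6*(-8)) + 1/63 = 22*48 + 1/63 = 1056 + 1/63 = 66529/63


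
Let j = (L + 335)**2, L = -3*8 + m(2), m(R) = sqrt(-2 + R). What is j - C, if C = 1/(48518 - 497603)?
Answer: 43435950286/449085 ≈ 96721.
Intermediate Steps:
C = -1/449085 (C = 1/(-449085) = -1/449085 ≈ -2.2267e-6)
L = -24 (L = -3*8 + sqrt(-2 + 2) = -24 + sqrt(0) = -24 + 0 = -24)
j = 96721 (j = (-24 + 335)**2 = 311**2 = 96721)
j - C = 96721 - 1*(-1/449085) = 96721 + 1/449085 = 43435950286/449085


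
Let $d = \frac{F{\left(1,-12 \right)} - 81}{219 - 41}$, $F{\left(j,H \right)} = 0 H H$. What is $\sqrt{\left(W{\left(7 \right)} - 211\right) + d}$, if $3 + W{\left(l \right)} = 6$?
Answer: $\frac{i \sqrt{6604690}}{178} \approx 14.438 i$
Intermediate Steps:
$W{\left(l \right)} = 3$ ($W{\left(l \right)} = -3 + 6 = 3$)
$F{\left(j,H \right)} = 0$ ($F{\left(j,H \right)} = 0 H = 0$)
$d = - \frac{81}{178}$ ($d = \frac{0 - 81}{219 - 41} = - \frac{81}{178} \approx -0.45506$)
$\sqrt{\left(W{\left(7 \right)} - 211\right) + d} = \sqrt{\left(3 - 211\right) - \frac{81}{178}} = \sqrt{-208 - \frac{81}{178}} = \sqrt{- \frac{37105}{178}} = \frac{i \sqrt{6604690}}{178}$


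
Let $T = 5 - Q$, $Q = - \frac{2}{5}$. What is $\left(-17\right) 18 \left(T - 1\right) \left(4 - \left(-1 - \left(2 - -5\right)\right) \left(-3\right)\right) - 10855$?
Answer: $16073$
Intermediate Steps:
$Q = - \frac{2}{5}$ ($Q = \left(-2\right) \frac{1}{5} = - \frac{2}{5} \approx -0.4$)
$T = \frac{27}{5}$ ($T = 5 - - \frac{2}{5} = 5 + \frac{2}{5} = \frac{27}{5} \approx 5.4$)
$\left(-17\right) 18 \left(T - 1\right) \left(4 - \left(-1 - \left(2 - -5\right)\right) \left(-3\right)\right) - 10855 = \left(-17\right) 18 \left(\frac{27}{5} - 1\right) \left(4 - \left(-1 - \left(2 - -5\right)\right) \left(-3\right)\right) - 10855 = - 306 \frac{22 \left(4 - \left(-1 - 7\right) \left(-3\right)\right)}{5} - 10855 = - 306 \frac{22 \left(4 - \left(-8\right) \left(-3\right)\right)}{5} - 10855 = - 306 \frac{22 \left(4 - 24\right)}{5} - 10855 = - 306 \cdot \frac{22}{5} \left(-20\right) - 10855 = \left(-306\right) \left(-88\right) - 10855 = 26928 - 10855 = 16073$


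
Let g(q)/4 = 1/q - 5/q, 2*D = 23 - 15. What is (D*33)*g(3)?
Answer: -704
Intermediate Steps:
D = 4 (D = (23 - 15)/2 = (½)*8 = 4)
g(q) = -16/q (g(q) = 4*(1/q - 5/q) = 4*(-4/q) = -16/q)
(D*33)*g(3) = (4*33)*(-16/3) = 132*(-16*⅓) = 132*(-16/3) = -704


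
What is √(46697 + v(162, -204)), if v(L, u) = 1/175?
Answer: 2*√14300958/35 ≈ 216.09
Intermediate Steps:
v(L, u) = 1/175
√(46697 + v(162, -204)) = √(46697 + 1/175) = √(8171976/175) = 2*√14300958/35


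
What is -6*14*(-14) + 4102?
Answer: 5278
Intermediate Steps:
-6*14*(-14) + 4102 = -84*(-14) + 4102 = 1176 + 4102 = 5278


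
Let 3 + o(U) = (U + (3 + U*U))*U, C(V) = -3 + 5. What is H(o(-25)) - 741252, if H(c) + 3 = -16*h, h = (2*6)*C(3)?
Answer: -741639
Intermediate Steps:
C(V) = 2
h = 24 (h = (2*6)*2 = 12*2 = 24)
o(U) = -3 + U*(3 + U + U²) (o(U) = -3 + (U + (3 + U*U))*U = -3 + (U + (3 + U²))*U = -3 + (3 + U + U²)*U = -3 + U*(3 + U + U²))
H(c) = -387 (H(c) = -3 - 16*24 = -3 - 384 = -387)
H(o(-25)) - 741252 = -387 - 741252 = -741639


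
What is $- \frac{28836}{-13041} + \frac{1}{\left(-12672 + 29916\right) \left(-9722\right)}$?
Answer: $\frac{59682035647}{26991033048} \approx 2.2112$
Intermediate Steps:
$- \frac{28836}{-13041} + \frac{1}{\left(-12672 + 29916\right) \left(-9722\right)} = \left(-28836\right) \left(- \frac{1}{13041}\right) + \frac{1}{17244} \left(- \frac{1}{9722}\right) = \frac{356}{161} + \frac{1}{17244} \left(- \frac{1}{9722}\right) = \frac{356}{161} - \frac{1}{167646168} = \frac{59682035647}{26991033048}$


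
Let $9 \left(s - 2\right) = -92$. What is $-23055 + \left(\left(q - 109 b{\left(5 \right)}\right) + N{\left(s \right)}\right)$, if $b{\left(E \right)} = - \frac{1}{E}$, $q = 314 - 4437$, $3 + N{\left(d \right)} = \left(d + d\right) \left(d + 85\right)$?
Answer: $- \frac{11510816}{405} \approx -28422.0$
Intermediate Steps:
$s = - \frac{74}{9}$ ($s = 2 + \frac{1}{9} \left(-92\right) = 2 - \frac{92}{9} = - \frac{74}{9} \approx -8.2222$)
$N{\left(d \right)} = -3 + 2 d \left(85 + d\right)$ ($N{\left(d \right)} = -3 + \left(d + d\right) \left(d + 85\right) = -3 + 2 d \left(85 + d\right)$)
$q = -4123$ ($q = 314 - 4437 = -4123$)
$-23055 + \left(\left(q - 109 b{\left(5 \right)}\right) + N{\left(s \right)}\right) = -23055 + \left(\left(-4123 - 109 \left(- \frac{1}{5}\right)\right) + \left(-3 + 2 \left(- \frac{74}{9}\right)^{2} + 170 \left(- \frac{74}{9}\right)\right)\right) = -23055 - \left(\frac{436474}{81} + 109 \left(-1\right) \frac{1}{5}\right) = -23055 - \frac{2173541}{405} = - \frac{11510816}{405}$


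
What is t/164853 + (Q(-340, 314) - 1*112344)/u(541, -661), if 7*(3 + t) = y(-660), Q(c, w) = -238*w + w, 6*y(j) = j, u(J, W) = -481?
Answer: 16578297607/42696927 ≈ 388.28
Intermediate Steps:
y(j) = j/6
Q(c, w) = -237*w
t = -131/7 (t = -3 + ((1/6)*(-660))/7 = -3 + (1/7)*(-110) = -3 - 110/7 = -131/7 ≈ -18.714)
t/164853 + (Q(-340, 314) - 1*112344)/u(541, -661) = -131/7/164853 + (-237*314 - 1*112344)/(-481) = -131/7*1/164853 + (-74418 - 112344)*(-1/481) = -131/1153971 - 186762*(-1/481) = -131/1153971 + 186762/481 = 16578297607/42696927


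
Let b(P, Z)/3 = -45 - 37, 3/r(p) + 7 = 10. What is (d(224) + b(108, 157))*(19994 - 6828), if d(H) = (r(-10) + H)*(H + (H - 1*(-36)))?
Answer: 1430538564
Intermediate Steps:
r(p) = 1 (r(p) = 3/(-7 + 10) = 3/3 = 3*(⅓) = 1)
b(P, Z) = -246 (b(P, Z) = 3*(-45 - 37) = 3*(-82) = -246)
d(H) = (1 + H)*(36 + 2*H) (d(H) = (1 + H)*(H + (H - 1*(-36))) = (1 + H)*(H + (H + 36)) = (1 + H)*(H + (36 + H)) = (1 + H)*(36 + 2*H))
(d(224) + b(108, 157))*(19994 - 6828) = ((36 + 2*224² + 38*224) - 246)*(19994 - 6828) = ((36 + 2*50176 + 8512) - 246)*13166 = ((36 + 100352 + 8512) - 246)*13166 = (108900 - 246)*13166 = 108654*13166 = 1430538564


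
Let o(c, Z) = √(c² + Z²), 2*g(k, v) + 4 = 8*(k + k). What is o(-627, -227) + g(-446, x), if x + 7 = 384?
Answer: -3570 + √444658 ≈ -2903.2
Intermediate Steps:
x = 377 (x = -7 + 384 = 377)
g(k, v) = -2 + 8*k (g(k, v) = -2 + (8*(k + k))/2 = -2 + (8*(2*k))/2 = -2 + (16*k)/2 = -2 + 8*k)
o(c, Z) = √(Z² + c²)
o(-627, -227) + g(-446, x) = √((-227)² + (-627)²) + (-2 + 8*(-446)) = √(51529 + 393129) + (-2 - 3568) = √444658 - 3570 = -3570 + √444658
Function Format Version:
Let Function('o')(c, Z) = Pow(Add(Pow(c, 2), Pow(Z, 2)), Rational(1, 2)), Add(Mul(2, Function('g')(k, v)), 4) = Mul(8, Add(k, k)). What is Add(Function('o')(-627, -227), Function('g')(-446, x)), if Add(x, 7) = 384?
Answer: Add(-3570, Pow(444658, Rational(1, 2))) ≈ -2903.2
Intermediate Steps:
x = 377 (x = Add(-7, 384) = 377)
Function('g')(k, v) = Add(-2, Mul(8, k)) (Function('g')(k, v) = Add(-2, Mul(Rational(1, 2), Mul(8, Add(k, k)))) = Add(-2, Mul(Rational(1, 2), Mul(8, Mul(2, k)))) = Add(-2, Mul(Rational(1, 2), Mul(16, k))) = Add(-2, Mul(8, k)))
Function('o')(c, Z) = Pow(Add(Pow(Z, 2), Pow(c, 2)), Rational(1, 2))
Add(Function('o')(-627, -227), Function('g')(-446, x)) = Add(Pow(Add(Pow(-227, 2), Pow(-627, 2)), Rational(1, 2)), Add(-2, Mul(8, -446))) = Add(Pow(Add(51529, 393129), Rational(1, 2)), Add(-2, -3568)) = Add(Pow(444658, Rational(1, 2)), -3570) = Add(-3570, Pow(444658, Rational(1, 2)))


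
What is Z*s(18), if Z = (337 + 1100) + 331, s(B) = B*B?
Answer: 572832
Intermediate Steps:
s(B) = B²
Z = 1768 (Z = 1437 + 331 = 1768)
Z*s(18) = 1768*18² = 1768*324 = 572832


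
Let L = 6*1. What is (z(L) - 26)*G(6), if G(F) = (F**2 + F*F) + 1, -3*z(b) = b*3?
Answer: -2336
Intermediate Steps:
L = 6
z(b) = -b (z(b) = -b*3/3 = -b)
G(F) = 1 + 2*F**2 (G(F) = (F**2 + F**2) + 1 = 2*F**2 + 1 = 1 + 2*F**2)
(z(L) - 26)*G(6) = (-1*6 - 26)*(1 + 2*6**2) = (-6 - 26)*(1 + 2*36) = -32*(1 + 72) = -32*73 = -2336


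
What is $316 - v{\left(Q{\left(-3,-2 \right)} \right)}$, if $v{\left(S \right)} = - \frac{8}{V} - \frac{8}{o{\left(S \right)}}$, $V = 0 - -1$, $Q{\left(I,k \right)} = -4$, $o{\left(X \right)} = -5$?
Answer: $\frac{1612}{5} \approx 322.4$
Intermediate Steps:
$V = 1$ ($V = 0 + 1 = 1$)
$v{\left(S \right)} = - \frac{32}{5}$ ($v{\left(S \right)} = - \frac{8}{1} - \frac{8}{-5} = \left(-8\right) 1 - - \frac{8}{5} = -8 + \frac{8}{5} = - \frac{32}{5}$)
$316 - v{\left(Q{\left(-3,-2 \right)} \right)} = 316 - - \frac{32}{5} = 316 + \frac{32}{5} = \frac{1612}{5}$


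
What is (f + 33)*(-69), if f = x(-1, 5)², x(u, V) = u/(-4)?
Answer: -36501/16 ≈ -2281.3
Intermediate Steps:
x(u, V) = -u/4 (x(u, V) = u*(-¼) = -u/4)
f = 1/16 (f = (-¼*(-1))² = (¼)² = 1/16 ≈ 0.062500)
(f + 33)*(-69) = (1/16 + 33)*(-69) = (529/16)*(-69) = -36501/16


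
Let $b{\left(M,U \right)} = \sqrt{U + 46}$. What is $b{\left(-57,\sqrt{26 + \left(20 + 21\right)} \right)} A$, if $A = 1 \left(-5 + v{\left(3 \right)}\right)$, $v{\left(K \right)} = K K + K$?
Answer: $7 \sqrt{46 + \sqrt{67}} \approx 51.527$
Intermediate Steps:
$v{\left(K \right)} = K + K^{2}$ ($v{\left(K \right)} = K^{2} + K = K + K^{2}$)
$A = 7$ ($A = 1 \left(-5 + 3 \left(1 + 3\right)\right) = 1 \left(-5 + 3 \cdot 4\right) = 1 \left(-5 + 12\right) = 1 \cdot 7 = 7$)
$b{\left(M,U \right)} = \sqrt{46 + U}$
$b{\left(-57,\sqrt{26 + \left(20 + 21\right)} \right)} A = \sqrt{46 + \sqrt{26 + \left(20 + 21\right)}} 7 = \sqrt{46 + \sqrt{26 + 41}} \cdot 7 = \sqrt{46 + \sqrt{67}} \cdot 7 = 7 \sqrt{46 + \sqrt{67}}$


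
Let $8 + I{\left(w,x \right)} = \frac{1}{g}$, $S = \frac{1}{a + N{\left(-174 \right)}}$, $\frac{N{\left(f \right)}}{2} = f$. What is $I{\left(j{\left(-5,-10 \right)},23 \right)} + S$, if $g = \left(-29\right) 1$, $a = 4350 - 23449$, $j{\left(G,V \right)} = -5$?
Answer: $- \frac{4531180}{563963} \approx -8.0345$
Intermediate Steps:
$N{\left(f \right)} = 2 f$
$a = -19099$ ($a = 4350 - 23449 = -19099$)
$S = - \frac{1}{19447}$ ($S = \frac{1}{-19099 + 2 \left(-174\right)} = \frac{1}{-19099 - 348} = \frac{1}{-19447} = - \frac{1}{19447} \approx -5.1422 \cdot 10^{-5}$)
$g = -29$
$I{\left(w,x \right)} = - \frac{233}{29}$ ($I{\left(w,x \right)} = -8 + \frac{1}{-29} = -8 - \frac{1}{29} = - \frac{233}{29}$)
$I{\left(j{\left(-5,-10 \right)},23 \right)} + S = - \frac{233}{29} - \frac{1}{19447} = - \frac{4531180}{563963}$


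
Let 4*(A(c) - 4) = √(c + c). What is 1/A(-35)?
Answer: 32/163 - 2*I*√70/163 ≈ 0.19632 - 0.10266*I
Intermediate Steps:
A(c) = 4 + √2*√c/4 (A(c) = 4 + √(c + c)/4 = 4 + √(2*c)/4 = 4 + (√2*√c)/4 = 4 + √2*√c/4)
1/A(-35) = 1/(4 + √2*√(-35)/4) = 1/(4 + √2*(I*√35)/4) = 1/(4 + I*√70/4)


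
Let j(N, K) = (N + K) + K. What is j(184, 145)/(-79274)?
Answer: -237/39637 ≈ -0.0059793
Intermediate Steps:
j(N, K) = N + 2*K (j(N, K) = (K + N) + K = N + 2*K)
j(184, 145)/(-79274) = (184 + 2*145)/(-79274) = (184 + 290)*(-1/79274) = 474*(-1/79274) = -237/39637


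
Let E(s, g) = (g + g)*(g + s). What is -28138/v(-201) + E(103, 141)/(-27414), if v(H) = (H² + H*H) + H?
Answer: -116988310/40918441 ≈ -2.8591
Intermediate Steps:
v(H) = H + 2*H² (v(H) = (H² + H²) + H = 2*H² + H = H + 2*H²)
E(s, g) = 2*g*(g + s) (E(s, g) = (2*g)*(g + s) = 2*g*(g + s))
-28138/v(-201) + E(103, 141)/(-27414) = -28138*(-1/(201*(1 + 2*(-201)))) + (2*141*(141 + 103))/(-27414) = -28138*(-1/(201*(1 - 402))) + (2*141*244)*(-1/27414) = -28138/((-201*(-401))) + 68808*(-1/27414) = -28138/80601 - 11468/4569 = -116988310/40918441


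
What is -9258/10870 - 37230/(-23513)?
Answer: 93503373/127793155 ≈ 0.73168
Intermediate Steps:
-9258/10870 - 37230/(-23513) = -9258*1/10870 - 37230*(-1/23513) = -4629/5435 + 37230/23513 = 93503373/127793155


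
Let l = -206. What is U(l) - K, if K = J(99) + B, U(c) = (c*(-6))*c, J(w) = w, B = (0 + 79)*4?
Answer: -255031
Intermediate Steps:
B = 316 (B = 79*4 = 316)
U(c) = -6*c² (U(c) = (-6*c)*c = -6*c²)
K = 415 (K = 99 + 316 = 415)
U(l) - K = -6*(-206)² - 1*415 = -6*42436 - 415 = -254616 - 415 = -255031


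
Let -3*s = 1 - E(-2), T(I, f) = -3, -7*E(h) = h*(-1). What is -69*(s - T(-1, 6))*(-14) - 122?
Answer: 2362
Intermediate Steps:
E(h) = h/7 (E(h) = -h*(-1)/7 = -(-1)*h/7 = h/7)
s = -3/7 (s = -(1 - (-2)/7)/3 = -(1 - 1*(-2/7))/3 = -(1 + 2/7)/3 = -⅓*9/7 = -3/7 ≈ -0.42857)
-69*(s - T(-1, 6))*(-14) - 122 = -69*(-3/7 - 1*(-3))*(-14) - 122 = -69*(-3/7 + 3)*(-14) - 122 = -69*18/7*(-14) - 122 = -1242/7*(-14) - 122 = 2484 - 122 = 2362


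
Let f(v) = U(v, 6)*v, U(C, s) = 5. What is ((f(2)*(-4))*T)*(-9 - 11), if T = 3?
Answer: 2400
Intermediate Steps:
f(v) = 5*v
((f(2)*(-4))*T)*(-9 - 11) = (((5*2)*(-4))*3)*(-9 - 11) = ((10*(-4))*3)*(-20) = -40*3*(-20) = -120*(-20) = 2400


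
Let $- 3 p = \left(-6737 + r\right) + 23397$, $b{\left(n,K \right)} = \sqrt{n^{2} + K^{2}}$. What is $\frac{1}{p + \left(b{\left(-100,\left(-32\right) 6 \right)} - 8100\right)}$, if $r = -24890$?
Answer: $- \frac{24105}{128911562} - \frac{9 \sqrt{2929}}{64455781} \approx -0.00019455$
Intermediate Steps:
$b{\left(n,K \right)} = \sqrt{K^{2} + n^{2}}$
$p = \frac{8230}{3}$ ($p = - \frac{\left(-6737 - 24890\right) + 23397}{3} = - \frac{-31627 + 23397}{3} = \left(- \frac{1}{3}\right) \left(-8230\right) = \frac{8230}{3} \approx 2743.3$)
$\frac{1}{p + \left(b{\left(-100,\left(-32\right) 6 \right)} - 8100\right)} = \frac{1}{\frac{8230}{3} + \left(\sqrt{\left(\left(-32\right) 6\right)^{2} + \left(-100\right)^{2}} - 8100\right)} = \frac{1}{\frac{8230}{3} - \left(8100 - \sqrt{\left(-192\right)^{2} + 10000}\right)} = \frac{1}{\frac{8230}{3} - \left(8100 - \sqrt{36864 + 10000}\right)} = \frac{1}{\frac{8230}{3} - \left(8100 - \sqrt{46864}\right)} = \frac{1}{\frac{8230}{3} - \left(8100 - 4 \sqrt{2929}\right)} = \frac{1}{- \frac{16070}{3} + 4 \sqrt{2929}}$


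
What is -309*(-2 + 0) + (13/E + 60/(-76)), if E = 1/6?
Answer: 13209/19 ≈ 695.21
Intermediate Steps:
E = ⅙ ≈ 0.16667
-309*(-2 + 0) + (13/E + 60/(-76)) = -309*(-2 + 0) + (13/(⅙) + 60/(-76)) = -309*(-2) + (13*6 + 60*(-1/76)) = -103*(-6) + (78 - 15/19) = 618 + 1467/19 = 13209/19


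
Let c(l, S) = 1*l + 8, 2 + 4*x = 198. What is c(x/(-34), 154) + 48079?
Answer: 1634909/34 ≈ 48086.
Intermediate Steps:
x = 49 (x = -½ + (¼)*198 = -½ + 99/2 = 49)
c(l, S) = 8 + l (c(l, S) = l + 8 = 8 + l)
c(x/(-34), 154) + 48079 = (8 + 49/(-34)) + 48079 = (8 + 49*(-1/34)) + 48079 = (8 - 49/34) + 48079 = 223/34 + 48079 = 1634909/34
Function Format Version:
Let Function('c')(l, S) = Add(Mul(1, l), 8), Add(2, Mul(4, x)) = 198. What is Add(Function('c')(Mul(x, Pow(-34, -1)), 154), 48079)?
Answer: Rational(1634909, 34) ≈ 48086.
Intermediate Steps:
x = 49 (x = Add(Rational(-1, 2), Mul(Rational(1, 4), 198)) = Add(Rational(-1, 2), Rational(99, 2)) = 49)
Function('c')(l, S) = Add(8, l) (Function('c')(l, S) = Add(l, 8) = Add(8, l))
Add(Function('c')(Mul(x, Pow(-34, -1)), 154), 48079) = Add(Add(8, Mul(49, Pow(-34, -1))), 48079) = Add(Add(8, Mul(49, Rational(-1, 34))), 48079) = Add(Add(8, Rational(-49, 34)), 48079) = Add(Rational(223, 34), 48079) = Rational(1634909, 34)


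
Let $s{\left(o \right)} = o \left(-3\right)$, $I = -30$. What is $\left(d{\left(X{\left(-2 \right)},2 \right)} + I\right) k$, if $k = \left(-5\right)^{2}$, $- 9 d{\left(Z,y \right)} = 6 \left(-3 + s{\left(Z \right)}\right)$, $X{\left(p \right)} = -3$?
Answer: $-850$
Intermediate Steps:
$s{\left(o \right)} = - 3 o$
$d{\left(Z,y \right)} = 2 + 2 Z$ ($d{\left(Z,y \right)} = - \frac{6 \left(-3 - 3 Z\right)}{9} = - \frac{-18 - 18 Z}{9} = 2 + 2 Z$)
$k = 25$
$\left(d{\left(X{\left(-2 \right)},2 \right)} + I\right) k = \left(\left(2 + 2 \left(-3\right)\right) - 30\right) 25 = \left(\left(2 - 6\right) - 30\right) 25 = \left(-4 - 30\right) 25 = \left(-34\right) 25 = -850$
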